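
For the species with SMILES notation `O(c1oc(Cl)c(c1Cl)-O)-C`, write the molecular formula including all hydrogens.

C5H4Cl2O3

Heavy atoms from the SMILES: 5 C, 2 Cl, 3 O.
Implicit hydrogens by atom environment:
  4 × C (aromatic): no H
  2 × Cl: no H
  1 × C: 3 H
  1 × O: 1 H
  1 × O (aromatic): no H
  1 × O: no H
  Total hydrogens = 4.
Molecular formula: C5H4Cl2O3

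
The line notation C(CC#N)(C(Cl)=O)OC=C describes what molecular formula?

Heavy atoms from the SMILES: 6 C, 1 Cl, 1 N, 2 O.
Implicit hydrogens by atom environment:
  2 × C: 2 H each → 4
  2 × C: 1 H each → 2
  2 × C: no H
  2 × O: no H
  1 × Cl: no H
  1 × N: no H
  Total hydrogens = 6.
Molecular formula: C6H6ClNO2

C6H6ClNO2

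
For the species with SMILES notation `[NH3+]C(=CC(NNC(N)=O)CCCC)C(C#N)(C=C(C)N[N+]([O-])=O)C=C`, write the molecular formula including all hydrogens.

C15H26N7O3+

Heavy atoms from the SMILES: 15 C, 7 N, 3 O.
Implicit hydrogens by atom environment:
  5 × C: no H
  4 × C: 2 H each → 8
  4 × C: 1 H each → 4
  3 × N: 1 H each → 3
  2 × C: 3 H each → 6
  2 × O: no H
  1 × N (charge +1): 3 H
  1 × N: 2 H
  1 × N: no H
  1 × N (charge +1): no H
  1 × O (charge -1): no H
  Total hydrogens = 26.
Net charge +1.
Molecular formula: C15H26N7O3+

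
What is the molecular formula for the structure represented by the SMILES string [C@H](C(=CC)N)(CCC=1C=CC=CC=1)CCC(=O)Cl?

Heavy atoms from the SMILES: 15 C, 1 Cl, 1 N, 1 O.
Implicit hydrogens by atom environment:
  5 × C (aromatic): 1 H each → 5
  4 × C: 2 H each → 8
  2 × C: 1 H each → 2
  2 × C: no H
  1 × C: 3 H
  1 × C (aromatic): no H
  1 × Cl: no H
  1 × N: 2 H
  1 × O: no H
  Total hydrogens = 20.
Molecular formula: C15H20ClNO

C15H20ClNO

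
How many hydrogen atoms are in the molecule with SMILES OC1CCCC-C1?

12

Hydrogens are implicit in SMILES; fill each atom to its normal valence:
  5 × C: 2 H each → 10
  1 × C: 1 H
  1 × O: 1 H
  Total hydrogens = 12.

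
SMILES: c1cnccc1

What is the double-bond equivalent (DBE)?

Molecular formula from the SMILES: C5H5N.
DoU = (2C + 2 + N − H − X)/2 = (2·5 + 2 + 1 − 5 − 0)/2 = 8/2 = 4.
(Structurally: 1 ring(s) + 3 π bond(s) = 4.)

4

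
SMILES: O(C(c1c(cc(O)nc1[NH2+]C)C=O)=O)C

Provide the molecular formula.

Heavy atoms from the SMILES: 9 C, 2 N, 4 O.
Implicit hydrogens by atom environment:
  4 × C (aromatic): no H
  3 × O: no H
  2 × C: 3 H each → 6
  1 × C (aromatic): 1 H
  1 × C: 1 H
  1 × C: no H
  1 × N (charge +1): 2 H
  1 × N (aromatic): no H
  1 × O: 1 H
  Total hydrogens = 11.
Net charge +1.
Molecular formula: C9H11N2O4+

C9H11N2O4+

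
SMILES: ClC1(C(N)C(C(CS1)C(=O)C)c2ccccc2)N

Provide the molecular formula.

Heavy atoms from the SMILES: 13 C, 1 Cl, 2 N, 1 O, 1 S.
Implicit hydrogens by atom environment:
  5 × C (aromatic): 1 H each → 5
  3 × C: 1 H each → 3
  2 × C: no H
  2 × N: 2 H each → 4
  1 × C: 3 H
  1 × C: 2 H
  1 × C (aromatic): no H
  1 × Cl: no H
  1 × O: no H
  1 × S: no H
  Total hydrogens = 17.
Molecular formula: C13H17ClN2OS

C13H17ClN2OS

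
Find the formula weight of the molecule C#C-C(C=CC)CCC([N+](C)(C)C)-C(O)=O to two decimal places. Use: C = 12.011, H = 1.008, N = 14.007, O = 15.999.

224.32

Molecular formula: C13H22NO2+.
M = 13×12.011 + 22×1.008 + 1×14.007 + 2×15.999 = 224.32 g/mol.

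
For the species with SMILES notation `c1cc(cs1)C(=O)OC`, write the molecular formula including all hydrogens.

C6H6O2S

Heavy atoms from the SMILES: 6 C, 2 O, 1 S.
Implicit hydrogens by atom environment:
  3 × C (aromatic): 1 H each → 3
  2 × O: no H
  1 × C: 3 H
  1 × C (aromatic): no H
  1 × C: no H
  1 × S (aromatic): no H
  Total hydrogens = 6.
Molecular formula: C6H6O2S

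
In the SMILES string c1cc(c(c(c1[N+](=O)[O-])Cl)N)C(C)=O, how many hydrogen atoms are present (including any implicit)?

7

Hydrogens are implicit in SMILES; fill each atom to its normal valence:
  4 × C (aromatic): no H
  2 × C (aromatic): 1 H each → 2
  2 × O: no H
  1 × C: 3 H
  1 × C: no H
  1 × Cl: no H
  1 × N: 2 H
  1 × N (charge +1): no H
  1 × O (charge -1): no H
  Total hydrogens = 7.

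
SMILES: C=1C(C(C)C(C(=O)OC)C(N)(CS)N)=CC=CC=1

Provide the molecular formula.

Heavy atoms from the SMILES: 13 C, 2 N, 2 O, 1 S.
Implicit hydrogens by atom environment:
  5 × C (aromatic): 1 H each → 5
  2 × C: 3 H each → 6
  2 × C: 1 H each → 2
  2 × C: no H
  2 × N: 2 H each → 4
  2 × O: no H
  1 × C: 2 H
  1 × C (aromatic): no H
  1 × S: 1 H
  Total hydrogens = 20.
Molecular formula: C13H20N2O2S

C13H20N2O2S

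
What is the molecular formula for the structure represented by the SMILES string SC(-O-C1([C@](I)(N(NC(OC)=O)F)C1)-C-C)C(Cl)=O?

Heavy atoms from the SMILES: 9 C, 1 Cl, 1 F, 1 I, 2 N, 4 O, 1 S.
Implicit hydrogens by atom environment:
  4 × C: no H
  4 × O: no H
  2 × C: 3 H each → 6
  2 × C: 2 H each → 4
  1 × C: 1 H
  1 × Cl: no H
  1 × F: no H
  1 × I: no H
  1 × N: 1 H
  1 × N: no H
  1 × S: 1 H
  Total hydrogens = 13.
Molecular formula: C9H13ClFIN2O4S

C9H13ClFIN2O4S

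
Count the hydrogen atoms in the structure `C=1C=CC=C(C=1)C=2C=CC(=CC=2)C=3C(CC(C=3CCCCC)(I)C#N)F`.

Hydrogens are implicit in SMILES; fill each atom to its normal valence:
  9 × C (aromatic): 1 H each → 9
  5 × C: 2 H each → 10
  4 × C: no H
  3 × C (aromatic): no H
  1 × C: 3 H
  1 × C: 1 H
  1 × F: no H
  1 × I: no H
  1 × N: no H
  Total hydrogens = 23.

23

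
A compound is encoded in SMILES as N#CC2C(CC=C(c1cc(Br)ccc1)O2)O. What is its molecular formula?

C12H10BrNO2

Heavy atoms from the SMILES: 1 Br, 12 C, 1 N, 2 O.
Implicit hydrogens by atom environment:
  4 × C (aromatic): 1 H each → 4
  3 × C: 1 H each → 3
  2 × C: no H
  2 × C (aromatic): no H
  1 × Br: no H
  1 × C: 2 H
  1 × N: no H
  1 × O: 1 H
  1 × O: no H
  Total hydrogens = 10.
Molecular formula: C12H10BrNO2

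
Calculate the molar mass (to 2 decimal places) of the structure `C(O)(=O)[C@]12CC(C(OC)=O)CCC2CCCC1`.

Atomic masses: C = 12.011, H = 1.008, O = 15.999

240.30

Molecular formula: C13H20O4.
M = 13×12.011 + 20×1.008 + 4×15.999 = 240.30 g/mol.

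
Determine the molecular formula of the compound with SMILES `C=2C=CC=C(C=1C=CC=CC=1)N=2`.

C11H9N

Heavy atoms from the SMILES: 11 C, 1 N.
Implicit hydrogens by atom environment:
  9 × C (aromatic): 1 H each → 9
  2 × C (aromatic): no H
  1 × N (aromatic): no H
  Total hydrogens = 9.
Molecular formula: C11H9N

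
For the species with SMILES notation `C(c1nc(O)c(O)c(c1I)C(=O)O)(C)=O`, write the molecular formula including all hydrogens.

Heavy atoms from the SMILES: 8 C, 1 I, 1 N, 5 O.
Implicit hydrogens by atom environment:
  5 × C (aromatic): no H
  3 × O: 1 H each → 3
  2 × C: no H
  2 × O: no H
  1 × C: 3 H
  1 × I: no H
  1 × N (aromatic): no H
  Total hydrogens = 6.
Molecular formula: C8H6INO5

C8H6INO5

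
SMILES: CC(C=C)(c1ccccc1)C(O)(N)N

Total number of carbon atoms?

11

The symbol for carbon appears 11 times in the SMILES. Lowercase c denotes aromatic carbon and counts toward C.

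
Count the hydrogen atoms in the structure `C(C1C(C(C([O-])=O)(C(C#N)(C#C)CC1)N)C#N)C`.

14

Hydrogens are implicit in SMILES; fill each atom to its normal valence:
  6 × C: no H
  3 × C: 2 H each → 6
  3 × C: 1 H each → 3
  2 × N: no H
  1 × C: 3 H
  1 × N: 2 H
  1 × O: no H
  1 × O (charge -1): no H
  Total hydrogens = 14.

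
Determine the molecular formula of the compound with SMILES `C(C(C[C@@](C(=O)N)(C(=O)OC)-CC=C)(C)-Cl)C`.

Heavy atoms from the SMILES: 12 C, 1 Cl, 1 N, 3 O.
Implicit hydrogens by atom environment:
  4 × C: 2 H each → 8
  4 × C: no H
  3 × C: 3 H each → 9
  3 × O: no H
  1 × C: 1 H
  1 × Cl: no H
  1 × N: 2 H
  Total hydrogens = 20.
Molecular formula: C12H20ClNO3

C12H20ClNO3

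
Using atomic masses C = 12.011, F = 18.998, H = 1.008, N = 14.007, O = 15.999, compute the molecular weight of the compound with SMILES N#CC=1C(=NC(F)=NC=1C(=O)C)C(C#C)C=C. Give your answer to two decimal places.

Molecular formula: C12H8FN3O.
M = 12×12.011 + 1×18.998 + 8×1.008 + 3×14.007 + 1×15.999 = 229.21 g/mol.

229.21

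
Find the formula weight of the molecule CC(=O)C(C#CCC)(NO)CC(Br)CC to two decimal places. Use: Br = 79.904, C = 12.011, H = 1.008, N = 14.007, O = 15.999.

276.17

Molecular formula: C11H18BrNO2.
M = 1×79.904 + 11×12.011 + 18×1.008 + 1×14.007 + 2×15.999 = 276.17 g/mol.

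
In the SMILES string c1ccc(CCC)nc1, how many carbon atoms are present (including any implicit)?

8

The symbol for carbon appears 8 times in the SMILES. Lowercase c denotes aromatic carbon and counts toward C.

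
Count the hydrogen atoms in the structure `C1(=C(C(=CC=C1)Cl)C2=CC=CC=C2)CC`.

Hydrogens are implicit in SMILES; fill each atom to its normal valence:
  8 × C (aromatic): 1 H each → 8
  4 × C (aromatic): no H
  1 × C: 3 H
  1 × C: 2 H
  1 × Cl: no H
  Total hydrogens = 13.

13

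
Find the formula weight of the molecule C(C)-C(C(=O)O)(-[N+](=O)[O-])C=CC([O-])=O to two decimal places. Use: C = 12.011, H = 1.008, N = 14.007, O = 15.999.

202.14

Molecular formula: C7H8NO6-.
M = 7×12.011 + 8×1.008 + 1×14.007 + 6×15.999 = 202.14 g/mol.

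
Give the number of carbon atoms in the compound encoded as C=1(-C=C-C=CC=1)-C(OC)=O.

The symbol for carbon appears 8 times in the SMILES.

8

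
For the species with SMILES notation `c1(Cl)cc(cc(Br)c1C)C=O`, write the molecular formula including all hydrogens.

C8H6BrClO

Heavy atoms from the SMILES: 1 Br, 8 C, 1 Cl, 1 O.
Implicit hydrogens by atom environment:
  4 × C (aromatic): no H
  2 × C (aromatic): 1 H each → 2
  1 × Br: no H
  1 × C: 3 H
  1 × C: 1 H
  1 × Cl: no H
  1 × O: no H
  Total hydrogens = 6.
Molecular formula: C8H6BrClO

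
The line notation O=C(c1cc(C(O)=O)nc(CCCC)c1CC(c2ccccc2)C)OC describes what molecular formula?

C21H25NO4

Heavy atoms from the SMILES: 21 C, 1 N, 4 O.
Implicit hydrogens by atom environment:
  6 × C (aromatic): 1 H each → 6
  5 × C (aromatic): no H
  4 × C: 2 H each → 8
  3 × C: 3 H each → 9
  3 × O: no H
  2 × C: no H
  1 × C: 1 H
  1 × N (aromatic): no H
  1 × O: 1 H
  Total hydrogens = 25.
Molecular formula: C21H25NO4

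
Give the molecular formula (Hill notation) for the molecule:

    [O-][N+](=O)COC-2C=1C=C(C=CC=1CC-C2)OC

C12H15NO4

Heavy atoms from the SMILES: 12 C, 1 N, 4 O.
Implicit hydrogens by atom environment:
  4 × C: 2 H each → 8
  3 × C (aromatic): 1 H each → 3
  3 × C (aromatic): no H
  3 × O: no H
  1 × C: 3 H
  1 × C: 1 H
  1 × N (charge +1): no H
  1 × O (charge -1): no H
  Total hydrogens = 15.
Molecular formula: C12H15NO4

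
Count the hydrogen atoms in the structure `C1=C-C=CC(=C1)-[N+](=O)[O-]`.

5

Hydrogens are implicit in SMILES; fill each atom to its normal valence:
  5 × C (aromatic): 1 H each → 5
  1 × C (aromatic): no H
  1 × N (charge +1): no H
  1 × O: no H
  1 × O (charge -1): no H
  Total hydrogens = 5.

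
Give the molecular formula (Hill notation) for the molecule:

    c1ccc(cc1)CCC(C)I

Heavy atoms from the SMILES: 10 C, 1 I.
Implicit hydrogens by atom environment:
  5 × C (aromatic): 1 H each → 5
  2 × C: 2 H each → 4
  1 × C: 3 H
  1 × C: 1 H
  1 × C (aromatic): no H
  1 × I: no H
  Total hydrogens = 13.
Molecular formula: C10H13I

C10H13I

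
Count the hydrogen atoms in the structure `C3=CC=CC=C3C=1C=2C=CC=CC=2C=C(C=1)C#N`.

11

Hydrogens are implicit in SMILES; fill each atom to its normal valence:
  11 × C (aromatic): 1 H each → 11
  5 × C (aromatic): no H
  1 × C: no H
  1 × N: no H
  Total hydrogens = 11.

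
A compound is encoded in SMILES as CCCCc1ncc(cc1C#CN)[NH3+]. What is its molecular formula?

Heavy atoms from the SMILES: 11 C, 3 N.
Implicit hydrogens by atom environment:
  3 × C: 2 H each → 6
  3 × C (aromatic): no H
  2 × C (aromatic): 1 H each → 2
  2 × C: no H
  1 × C: 3 H
  1 × N (charge +1): 3 H
  1 × N: 2 H
  1 × N (aromatic): no H
  Total hydrogens = 16.
Net charge +1.
Molecular formula: C11H16N3+

C11H16N3+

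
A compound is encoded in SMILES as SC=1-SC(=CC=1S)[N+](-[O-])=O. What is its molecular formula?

C4H3NO2S3

Heavy atoms from the SMILES: 4 C, 1 N, 2 O, 3 S.
Implicit hydrogens by atom environment:
  3 × C (aromatic): no H
  2 × S: 1 H each → 2
  1 × C (aromatic): 1 H
  1 × N (charge +1): no H
  1 × O: no H
  1 × O (charge -1): no H
  1 × S (aromatic): no H
  Total hydrogens = 3.
Molecular formula: C4H3NO2S3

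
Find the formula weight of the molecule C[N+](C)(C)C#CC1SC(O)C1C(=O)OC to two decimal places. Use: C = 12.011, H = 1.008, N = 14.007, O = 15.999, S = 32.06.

230.30

Molecular formula: C10H16NO3S+.
M = 10×12.011 + 16×1.008 + 1×14.007 + 3×15.999 + 1×32.06 = 230.30 g/mol.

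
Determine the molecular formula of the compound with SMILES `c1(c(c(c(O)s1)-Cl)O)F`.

C4H2ClFO2S

Heavy atoms from the SMILES: 4 C, 1 Cl, 1 F, 2 O, 1 S.
Implicit hydrogens by atom environment:
  4 × C (aromatic): no H
  2 × O: 1 H each → 2
  1 × Cl: no H
  1 × F: no H
  1 × S (aromatic): no H
  Total hydrogens = 2.
Molecular formula: C4H2ClFO2S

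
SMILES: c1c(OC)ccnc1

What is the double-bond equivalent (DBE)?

Molecular formula from the SMILES: C6H7NO.
DoU = (2C + 2 + N − H − X)/2 = (2·6 + 2 + 1 − 7 − 0)/2 = 8/2 = 4.
(Structurally: 1 ring(s) + 3 π bond(s) = 4.)

4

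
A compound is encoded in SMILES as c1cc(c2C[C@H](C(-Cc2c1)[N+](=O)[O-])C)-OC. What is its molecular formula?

C12H15NO3

Heavy atoms from the SMILES: 12 C, 1 N, 3 O.
Implicit hydrogens by atom environment:
  3 × C (aromatic): 1 H each → 3
  3 × C (aromatic): no H
  2 × C: 3 H each → 6
  2 × C: 2 H each → 4
  2 × C: 1 H each → 2
  2 × O: no H
  1 × N (charge +1): no H
  1 × O (charge -1): no H
  Total hydrogens = 15.
Molecular formula: C12H15NO3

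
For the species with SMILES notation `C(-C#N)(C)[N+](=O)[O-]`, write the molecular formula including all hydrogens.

Heavy atoms from the SMILES: 3 C, 2 N, 2 O.
Implicit hydrogens by atom environment:
  1 × C: 3 H
  1 × C: 1 H
  1 × C: no H
  1 × N: no H
  1 × N (charge +1): no H
  1 × O: no H
  1 × O (charge -1): no H
  Total hydrogens = 4.
Molecular formula: C3H4N2O2

C3H4N2O2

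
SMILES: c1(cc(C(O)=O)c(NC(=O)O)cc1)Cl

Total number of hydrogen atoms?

6

Hydrogens are implicit in SMILES; fill each atom to its normal valence:
  3 × C (aromatic): 1 H each → 3
  3 × C (aromatic): no H
  2 × C: no H
  2 × O: 1 H each → 2
  2 × O: no H
  1 × Cl: no H
  1 × N: 1 H
  Total hydrogens = 6.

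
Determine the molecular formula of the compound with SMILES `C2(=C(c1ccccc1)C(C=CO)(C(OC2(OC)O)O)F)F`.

Heavy atoms from the SMILES: 14 C, 2 F, 5 O.
Implicit hydrogens by atom environment:
  5 × C (aromatic): 1 H each → 5
  4 × C: no H
  3 × C: 1 H each → 3
  3 × O: 1 H each → 3
  2 × F: no H
  2 × O: no H
  1 × C: 3 H
  1 × C (aromatic): no H
  Total hydrogens = 14.
Molecular formula: C14H14F2O5

C14H14F2O5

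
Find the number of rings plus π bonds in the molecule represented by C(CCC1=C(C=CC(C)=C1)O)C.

4

Molecular formula from the SMILES: C11H16O.
DoU = (2C + 2 + N − H − X)/2 = (2·11 + 2 + 0 − 16 − 0)/2 = 8/2 = 4.
(Structurally: 1 ring(s) + 3 π bond(s) = 4.)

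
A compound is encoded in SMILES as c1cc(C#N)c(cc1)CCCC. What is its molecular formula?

C11H13N

Heavy atoms from the SMILES: 11 C, 1 N.
Implicit hydrogens by atom environment:
  4 × C (aromatic): 1 H each → 4
  3 × C: 2 H each → 6
  2 × C (aromatic): no H
  1 × C: 3 H
  1 × C: no H
  1 × N: no H
  Total hydrogens = 13.
Molecular formula: C11H13N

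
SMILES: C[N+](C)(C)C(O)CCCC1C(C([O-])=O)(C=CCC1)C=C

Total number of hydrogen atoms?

Hydrogens are implicit in SMILES; fill each atom to its normal valence:
  6 × C: 2 H each → 12
  5 × C: 1 H each → 5
  3 × C: 3 H each → 9
  2 × C: no H
  1 × N (charge +1): no H
  1 × O: 1 H
  1 × O: no H
  1 × O (charge -1): no H
  Total hydrogens = 27.

27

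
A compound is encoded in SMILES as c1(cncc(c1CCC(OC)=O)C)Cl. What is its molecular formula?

Heavy atoms from the SMILES: 10 C, 1 Cl, 1 N, 2 O.
Implicit hydrogens by atom environment:
  3 × C (aromatic): no H
  2 × C: 3 H each → 6
  2 × C: 2 H each → 4
  2 × C (aromatic): 1 H each → 2
  2 × O: no H
  1 × C: no H
  1 × Cl: no H
  1 × N (aromatic): no H
  Total hydrogens = 12.
Molecular formula: C10H12ClNO2

C10H12ClNO2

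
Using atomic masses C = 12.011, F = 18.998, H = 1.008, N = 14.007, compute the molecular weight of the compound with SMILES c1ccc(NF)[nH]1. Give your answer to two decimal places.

100.10

Molecular formula: C4H5FN2.
M = 4×12.011 + 1×18.998 + 5×1.008 + 2×14.007 = 100.10 g/mol.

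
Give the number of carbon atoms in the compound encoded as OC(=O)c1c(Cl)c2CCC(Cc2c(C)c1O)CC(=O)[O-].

The symbol for carbon appears 14 times in the SMILES. Lowercase c denotes aromatic carbon and counts toward C.

14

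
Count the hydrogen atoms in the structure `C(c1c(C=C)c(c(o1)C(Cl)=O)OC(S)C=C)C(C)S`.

15

Hydrogens are implicit in SMILES; fill each atom to its normal valence:
  4 × C: 1 H each → 4
  4 × C (aromatic): no H
  3 × C: 2 H each → 6
  2 × O: no H
  2 × S: 1 H each → 2
  1 × C: 3 H
  1 × C: no H
  1 × Cl: no H
  1 × O (aromatic): no H
  Total hydrogens = 15.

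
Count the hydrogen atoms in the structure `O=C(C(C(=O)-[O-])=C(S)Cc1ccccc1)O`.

Hydrogens are implicit in SMILES; fill each atom to its normal valence:
  5 × C (aromatic): 1 H each → 5
  4 × C: no H
  2 × O: no H
  1 × C: 2 H
  1 × C (aromatic): no H
  1 × O: 1 H
  1 × O (charge -1): no H
  1 × S: 1 H
  Total hydrogens = 9.

9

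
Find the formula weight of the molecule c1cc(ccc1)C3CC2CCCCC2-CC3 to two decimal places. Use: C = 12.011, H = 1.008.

Molecular formula: C16H22.
M = 16×12.011 + 22×1.008 = 214.35 g/mol.

214.35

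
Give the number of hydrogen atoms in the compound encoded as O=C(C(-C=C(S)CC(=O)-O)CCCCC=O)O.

16

Hydrogens are implicit in SMILES; fill each atom to its normal valence:
  5 × C: 2 H each → 10
  3 × C: 1 H each → 3
  3 × C: no H
  3 × O: no H
  2 × O: 1 H each → 2
  1 × S: 1 H
  Total hydrogens = 16.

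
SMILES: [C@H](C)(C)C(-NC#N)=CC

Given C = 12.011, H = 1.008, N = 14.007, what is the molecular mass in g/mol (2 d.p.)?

Molecular formula: C7H12N2.
M = 7×12.011 + 12×1.008 + 2×14.007 = 124.19 g/mol.

124.19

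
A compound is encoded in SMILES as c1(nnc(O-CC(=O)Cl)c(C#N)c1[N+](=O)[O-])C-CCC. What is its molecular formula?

C11H11ClN4O4

Heavy atoms from the SMILES: 11 C, 1 Cl, 4 N, 4 O.
Implicit hydrogens by atom environment:
  4 × C: 2 H each → 8
  4 × C (aromatic): no H
  3 × O: no H
  2 × C: no H
  2 × N (aromatic): no H
  1 × C: 3 H
  1 × Cl: no H
  1 × N: no H
  1 × N (charge +1): no H
  1 × O (charge -1): no H
  Total hydrogens = 11.
Molecular formula: C11H11ClN4O4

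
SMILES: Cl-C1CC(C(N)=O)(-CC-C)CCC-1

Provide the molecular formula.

Heavy atoms from the SMILES: 10 C, 1 Cl, 1 N, 1 O.
Implicit hydrogens by atom environment:
  6 × C: 2 H each → 12
  2 × C: no H
  1 × C: 3 H
  1 × C: 1 H
  1 × Cl: no H
  1 × N: 2 H
  1 × O: no H
  Total hydrogens = 18.
Molecular formula: C10H18ClNO

C10H18ClNO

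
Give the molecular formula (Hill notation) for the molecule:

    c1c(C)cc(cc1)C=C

Heavy atoms from the SMILES: 9 C.
Implicit hydrogens by atom environment:
  4 × C (aromatic): 1 H each → 4
  2 × C (aromatic): no H
  1 × C: 3 H
  1 × C: 2 H
  1 × C: 1 H
  Total hydrogens = 10.
Molecular formula: C9H10

C9H10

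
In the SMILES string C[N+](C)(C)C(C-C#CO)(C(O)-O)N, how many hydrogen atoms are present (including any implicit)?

Hydrogens are implicit in SMILES; fill each atom to its normal valence:
  3 × C: 3 H each → 9
  3 × C: no H
  3 × O: 1 H each → 3
  1 × C: 2 H
  1 × C: 1 H
  1 × N: 2 H
  1 × N (charge +1): no H
  Total hydrogens = 17.

17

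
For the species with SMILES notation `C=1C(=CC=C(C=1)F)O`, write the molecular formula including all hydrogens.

C6H5FO

Heavy atoms from the SMILES: 6 C, 1 F, 1 O.
Implicit hydrogens by atom environment:
  4 × C (aromatic): 1 H each → 4
  2 × C (aromatic): no H
  1 × F: no H
  1 × O: 1 H
  Total hydrogens = 5.
Molecular formula: C6H5FO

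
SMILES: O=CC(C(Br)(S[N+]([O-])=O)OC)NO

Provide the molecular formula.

C4H7BrN2O5S

Heavy atoms from the SMILES: 1 Br, 4 C, 2 N, 5 O, 1 S.
Implicit hydrogens by atom environment:
  3 × O: no H
  2 × C: 1 H each → 2
  1 × Br: no H
  1 × C: 3 H
  1 × C: no H
  1 × N: 1 H
  1 × N (charge +1): no H
  1 × O: 1 H
  1 × O (charge -1): no H
  1 × S: no H
  Total hydrogens = 7.
Molecular formula: C4H7BrN2O5S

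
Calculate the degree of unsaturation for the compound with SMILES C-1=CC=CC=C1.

Molecular formula from the SMILES: C6H6.
DoU = (2C + 2 + N − H − X)/2 = (2·6 + 2 + 0 − 6 − 0)/2 = 8/2 = 4.
(Structurally: 1 ring(s) + 3 π bond(s) = 4.)

4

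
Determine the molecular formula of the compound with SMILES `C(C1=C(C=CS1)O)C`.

C6H8OS

Heavy atoms from the SMILES: 6 C, 1 O, 1 S.
Implicit hydrogens by atom environment:
  2 × C (aromatic): 1 H each → 2
  2 × C (aromatic): no H
  1 × C: 3 H
  1 × C: 2 H
  1 × O: 1 H
  1 × S (aromatic): no H
  Total hydrogens = 8.
Molecular formula: C6H8OS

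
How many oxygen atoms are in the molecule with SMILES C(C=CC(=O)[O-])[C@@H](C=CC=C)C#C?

2

The symbol for oxygen appears 2 times in the SMILES.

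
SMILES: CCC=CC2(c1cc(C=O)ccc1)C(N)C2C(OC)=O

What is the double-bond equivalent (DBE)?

Molecular formula from the SMILES: C16H19NO3.
DoU = (2C + 2 + N − H − X)/2 = (2·16 + 2 + 1 − 19 − 0)/2 = 16/2 = 8.
(Structurally: 2 ring(s) + 6 π bond(s) = 8.)

8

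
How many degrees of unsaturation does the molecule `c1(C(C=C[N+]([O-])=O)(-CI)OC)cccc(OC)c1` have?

Molecular formula from the SMILES: C12H14INO4.
DoU = (2C + 2 + N − H − X)/2 = (2·12 + 2 + 1 − 14 − 1)/2 = 12/2 = 6.
(Structurally: 1 ring(s) + 5 π bond(s) = 6.)

6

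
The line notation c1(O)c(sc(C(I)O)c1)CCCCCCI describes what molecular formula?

C11H16I2O2S

Heavy atoms from the SMILES: 11 C, 2 I, 2 O, 1 S.
Implicit hydrogens by atom environment:
  6 × C: 2 H each → 12
  3 × C (aromatic): no H
  2 × I: no H
  2 × O: 1 H each → 2
  1 × C (aromatic): 1 H
  1 × C: 1 H
  1 × S (aromatic): no H
  Total hydrogens = 16.
Molecular formula: C11H16I2O2S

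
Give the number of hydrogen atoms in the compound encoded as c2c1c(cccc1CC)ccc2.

Hydrogens are implicit in SMILES; fill each atom to its normal valence:
  7 × C (aromatic): 1 H each → 7
  3 × C (aromatic): no H
  1 × C: 3 H
  1 × C: 2 H
  Total hydrogens = 12.

12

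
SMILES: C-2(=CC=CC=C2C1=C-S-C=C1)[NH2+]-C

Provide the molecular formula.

Heavy atoms from the SMILES: 11 C, 1 N, 1 S.
Implicit hydrogens by atom environment:
  7 × C (aromatic): 1 H each → 7
  3 × C (aromatic): no H
  1 × C: 3 H
  1 × N (charge +1): 2 H
  1 × S (aromatic): no H
  Total hydrogens = 12.
Net charge +1.
Molecular formula: C11H12NS+

C11H12NS+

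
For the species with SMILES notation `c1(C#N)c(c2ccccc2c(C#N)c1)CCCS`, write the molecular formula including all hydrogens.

C15H12N2S

Heavy atoms from the SMILES: 15 C, 2 N, 1 S.
Implicit hydrogens by atom environment:
  5 × C (aromatic): 1 H each → 5
  5 × C (aromatic): no H
  3 × C: 2 H each → 6
  2 × C: no H
  2 × N: no H
  1 × S: 1 H
  Total hydrogens = 12.
Molecular formula: C15H12N2S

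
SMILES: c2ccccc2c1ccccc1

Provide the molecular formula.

C12H10

Heavy atoms from the SMILES: 12 C.
Implicit hydrogens by atom environment:
  10 × C (aromatic): 1 H each → 10
  2 × C (aromatic): no H
  Total hydrogens = 10.
Molecular formula: C12H10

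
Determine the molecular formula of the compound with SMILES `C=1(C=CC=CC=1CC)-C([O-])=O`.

Heavy atoms from the SMILES: 9 C, 2 O.
Implicit hydrogens by atom environment:
  4 × C (aromatic): 1 H each → 4
  2 × C (aromatic): no H
  1 × C: 3 H
  1 × C: 2 H
  1 × C: no H
  1 × O: no H
  1 × O (charge -1): no H
  Total hydrogens = 9.
Net charge -1.
Molecular formula: C9H9O2-

C9H9O2-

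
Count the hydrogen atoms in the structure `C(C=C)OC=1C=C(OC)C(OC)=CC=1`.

Hydrogens are implicit in SMILES; fill each atom to its normal valence:
  3 × C (aromatic): 1 H each → 3
  3 × C (aromatic): no H
  3 × O: no H
  2 × C: 3 H each → 6
  2 × C: 2 H each → 4
  1 × C: 1 H
  Total hydrogens = 14.

14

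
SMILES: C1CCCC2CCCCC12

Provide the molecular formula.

C10H18

Heavy atoms from the SMILES: 10 C.
Implicit hydrogens by atom environment:
  8 × C: 2 H each → 16
  2 × C: 1 H each → 2
  Total hydrogens = 18.
Molecular formula: C10H18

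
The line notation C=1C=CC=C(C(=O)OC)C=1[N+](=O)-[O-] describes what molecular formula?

C8H7NO4

Heavy atoms from the SMILES: 8 C, 1 N, 4 O.
Implicit hydrogens by atom environment:
  4 × C (aromatic): 1 H each → 4
  3 × O: no H
  2 × C (aromatic): no H
  1 × C: 3 H
  1 × C: no H
  1 × N (charge +1): no H
  1 × O (charge -1): no H
  Total hydrogens = 7.
Molecular formula: C8H7NO4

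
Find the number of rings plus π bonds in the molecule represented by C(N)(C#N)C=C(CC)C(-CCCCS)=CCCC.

Molecular formula from the SMILES: C15H26N2S.
DoU = (2C + 2 + N − H − X)/2 = (2·15 + 2 + 2 − 26 − 0)/2 = 8/2 = 4.
(Structurally: 0 ring(s) + 4 π bond(s) = 4.)

4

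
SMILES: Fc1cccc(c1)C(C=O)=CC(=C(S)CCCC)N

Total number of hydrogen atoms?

Hydrogens are implicit in SMILES; fill each atom to its normal valence:
  4 × C (aromatic): 1 H each → 4
  3 × C: 2 H each → 6
  3 × C: no H
  2 × C: 1 H each → 2
  2 × C (aromatic): no H
  1 × C: 3 H
  1 × F: no H
  1 × N: 2 H
  1 × O: no H
  1 × S: 1 H
  Total hydrogens = 18.

18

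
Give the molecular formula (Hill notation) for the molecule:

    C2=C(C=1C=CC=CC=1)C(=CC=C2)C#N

C13H9N

Heavy atoms from the SMILES: 13 C, 1 N.
Implicit hydrogens by atom environment:
  9 × C (aromatic): 1 H each → 9
  3 × C (aromatic): no H
  1 × C: no H
  1 × N: no H
  Total hydrogens = 9.
Molecular formula: C13H9N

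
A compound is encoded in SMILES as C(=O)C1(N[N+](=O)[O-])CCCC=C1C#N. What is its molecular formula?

C8H9N3O3

Heavy atoms from the SMILES: 8 C, 3 N, 3 O.
Implicit hydrogens by atom environment:
  3 × C: 2 H each → 6
  3 × C: no H
  2 × C: 1 H each → 2
  2 × O: no H
  1 × N: 1 H
  1 × N: no H
  1 × N (charge +1): no H
  1 × O (charge -1): no H
  Total hydrogens = 9.
Molecular formula: C8H9N3O3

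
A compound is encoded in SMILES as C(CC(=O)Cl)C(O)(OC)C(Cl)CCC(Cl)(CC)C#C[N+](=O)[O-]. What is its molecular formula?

Heavy atoms from the SMILES: 13 C, 3 Cl, 1 N, 5 O.
Implicit hydrogens by atom environment:
  5 × C: 2 H each → 10
  5 × C: no H
  3 × Cl: no H
  3 × O: no H
  2 × C: 3 H each → 6
  1 × C: 1 H
  1 × N (charge +1): no H
  1 × O: 1 H
  1 × O (charge -1): no H
  Total hydrogens = 18.
Molecular formula: C13H18Cl3NO5

C13H18Cl3NO5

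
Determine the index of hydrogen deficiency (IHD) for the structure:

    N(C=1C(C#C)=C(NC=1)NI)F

5

Molecular formula from the SMILES: C6H5FIN3.
DoU = (2C + 2 + N − H − X)/2 = (2·6 + 2 + 3 − 5 − 2)/2 = 10/2 = 5.
(Structurally: 1 ring(s) + 4 π bond(s) = 5.)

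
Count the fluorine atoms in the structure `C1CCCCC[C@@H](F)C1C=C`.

1

The symbol for fluorine appears 1 time in the SMILES.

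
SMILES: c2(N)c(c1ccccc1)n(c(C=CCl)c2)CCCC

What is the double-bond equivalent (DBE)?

Molecular formula from the SMILES: C16H19ClN2.
DoU = (2C + 2 + N − H − X)/2 = (2·16 + 2 + 2 − 19 − 1)/2 = 16/2 = 8.
(Structurally: 2 ring(s) + 6 π bond(s) = 8.)

8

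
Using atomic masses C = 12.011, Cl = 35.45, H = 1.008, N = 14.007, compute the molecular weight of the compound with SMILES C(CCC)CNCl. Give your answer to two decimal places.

Molecular formula: C5H12ClN.
M = 5×12.011 + 1×35.45 + 12×1.008 + 1×14.007 = 121.61 g/mol.

121.61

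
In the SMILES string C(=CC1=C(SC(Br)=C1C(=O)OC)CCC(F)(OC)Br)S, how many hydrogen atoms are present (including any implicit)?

13

Hydrogens are implicit in SMILES; fill each atom to its normal valence:
  4 × C (aromatic): no H
  3 × O: no H
  2 × Br: no H
  2 × C: 3 H each → 6
  2 × C: 2 H each → 4
  2 × C: 1 H each → 2
  2 × C: no H
  1 × F: no H
  1 × S: 1 H
  1 × S (aromatic): no H
  Total hydrogens = 13.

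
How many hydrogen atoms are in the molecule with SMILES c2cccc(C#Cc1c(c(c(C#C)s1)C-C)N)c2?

Hydrogens are implicit in SMILES; fill each atom to its normal valence:
  5 × C (aromatic): 1 H each → 5
  5 × C (aromatic): no H
  3 × C: no H
  1 × C: 3 H
  1 × C: 2 H
  1 × C: 1 H
  1 × N: 2 H
  1 × S (aromatic): no H
  Total hydrogens = 13.

13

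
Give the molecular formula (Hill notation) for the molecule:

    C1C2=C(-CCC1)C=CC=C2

C10H12

Heavy atoms from the SMILES: 10 C.
Implicit hydrogens by atom environment:
  4 × C: 2 H each → 8
  4 × C (aromatic): 1 H each → 4
  2 × C (aromatic): no H
  Total hydrogens = 12.
Molecular formula: C10H12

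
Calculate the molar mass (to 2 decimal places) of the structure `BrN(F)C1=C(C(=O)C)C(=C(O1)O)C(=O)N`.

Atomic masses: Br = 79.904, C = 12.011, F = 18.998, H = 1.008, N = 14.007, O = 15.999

281.04

Molecular formula: C7H6BrFN2O4.
M = 1×79.904 + 7×12.011 + 1×18.998 + 6×1.008 + 2×14.007 + 4×15.999 = 281.04 g/mol.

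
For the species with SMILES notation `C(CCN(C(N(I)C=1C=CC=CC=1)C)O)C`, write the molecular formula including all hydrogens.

C12H19IN2O

Heavy atoms from the SMILES: 12 C, 1 I, 2 N, 1 O.
Implicit hydrogens by atom environment:
  5 × C (aromatic): 1 H each → 5
  3 × C: 2 H each → 6
  2 × C: 3 H each → 6
  2 × N: no H
  1 × C: 1 H
  1 × C (aromatic): no H
  1 × I: no H
  1 × O: 1 H
  Total hydrogens = 19.
Molecular formula: C12H19IN2O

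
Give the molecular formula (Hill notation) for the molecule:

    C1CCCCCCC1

Heavy atoms from the SMILES: 8 C.
Implicit hydrogens by atom environment:
  8 × C: 2 H each → 16
  Total hydrogens = 16.
Molecular formula: C8H16

C8H16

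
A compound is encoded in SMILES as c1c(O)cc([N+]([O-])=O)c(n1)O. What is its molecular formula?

C5H4N2O4

Heavy atoms from the SMILES: 5 C, 2 N, 4 O.
Implicit hydrogens by atom environment:
  3 × C (aromatic): no H
  2 × C (aromatic): 1 H each → 2
  2 × O: 1 H each → 2
  1 × N (aromatic): no H
  1 × N (charge +1): no H
  1 × O: no H
  1 × O (charge -1): no H
  Total hydrogens = 4.
Molecular formula: C5H4N2O4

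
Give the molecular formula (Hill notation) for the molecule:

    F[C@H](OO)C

Heavy atoms from the SMILES: 2 C, 1 F, 2 O.
Implicit hydrogens by atom environment:
  1 × C: 3 H
  1 × C: 1 H
  1 × F: no H
  1 × O: 1 H
  1 × O: no H
  Total hydrogens = 5.
Molecular formula: C2H5FO2

C2H5FO2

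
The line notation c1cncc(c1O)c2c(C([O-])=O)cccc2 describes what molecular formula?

C12H8NO3-

Heavy atoms from the SMILES: 12 C, 1 N, 3 O.
Implicit hydrogens by atom environment:
  7 × C (aromatic): 1 H each → 7
  4 × C (aromatic): no H
  1 × C: no H
  1 × N (aromatic): no H
  1 × O: 1 H
  1 × O: no H
  1 × O (charge -1): no H
  Total hydrogens = 8.
Net charge -1.
Molecular formula: C12H8NO3-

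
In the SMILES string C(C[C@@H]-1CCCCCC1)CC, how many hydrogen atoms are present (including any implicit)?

22

Hydrogens are implicit in SMILES; fill each atom to its normal valence:
  9 × C: 2 H each → 18
  1 × C: 3 H
  1 × C: 1 H
  Total hydrogens = 22.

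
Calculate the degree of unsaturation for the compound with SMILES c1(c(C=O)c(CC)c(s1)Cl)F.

4

Molecular formula from the SMILES: C7H6ClFOS.
DoU = (2C + 2 + N − H − X)/2 = (2·7 + 2 + 0 − 6 − 2)/2 = 8/2 = 4.
(Structurally: 1 ring(s) + 3 π bond(s) = 4.)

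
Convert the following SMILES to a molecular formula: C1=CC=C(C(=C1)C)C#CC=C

C11H10

Heavy atoms from the SMILES: 11 C.
Implicit hydrogens by atom environment:
  4 × C (aromatic): 1 H each → 4
  2 × C (aromatic): no H
  2 × C: no H
  1 × C: 3 H
  1 × C: 2 H
  1 × C: 1 H
  Total hydrogens = 10.
Molecular formula: C11H10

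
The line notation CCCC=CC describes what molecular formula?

Heavy atoms from the SMILES: 6 C.
Implicit hydrogens by atom environment:
  2 × C: 3 H each → 6
  2 × C: 2 H each → 4
  2 × C: 1 H each → 2
  Total hydrogens = 12.
Molecular formula: C6H12

C6H12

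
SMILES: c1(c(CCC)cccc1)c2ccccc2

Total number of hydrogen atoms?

Hydrogens are implicit in SMILES; fill each atom to its normal valence:
  9 × C (aromatic): 1 H each → 9
  3 × C (aromatic): no H
  2 × C: 2 H each → 4
  1 × C: 3 H
  Total hydrogens = 16.

16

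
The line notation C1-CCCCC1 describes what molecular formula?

C6H12

Heavy atoms from the SMILES: 6 C.
Implicit hydrogens by atom environment:
  6 × C: 2 H each → 12
  Total hydrogens = 12.
Molecular formula: C6H12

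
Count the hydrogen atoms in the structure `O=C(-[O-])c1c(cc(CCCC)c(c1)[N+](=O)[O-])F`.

11

Hydrogens are implicit in SMILES; fill each atom to its normal valence:
  4 × C (aromatic): no H
  3 × C: 2 H each → 6
  2 × C (aromatic): 1 H each → 2
  2 × O: no H
  2 × O (charge -1): no H
  1 × C: 3 H
  1 × C: no H
  1 × F: no H
  1 × N (charge +1): no H
  Total hydrogens = 11.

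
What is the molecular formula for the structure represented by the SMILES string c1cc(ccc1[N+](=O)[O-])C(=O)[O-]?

C7H4NO4-

Heavy atoms from the SMILES: 7 C, 1 N, 4 O.
Implicit hydrogens by atom environment:
  4 × C (aromatic): 1 H each → 4
  2 × C (aromatic): no H
  2 × O: no H
  2 × O (charge -1): no H
  1 × C: no H
  1 × N (charge +1): no H
  Total hydrogens = 4.
Net charge -1.
Molecular formula: C7H4NO4-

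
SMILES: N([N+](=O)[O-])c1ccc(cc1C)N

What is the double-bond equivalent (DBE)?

5

Molecular formula from the SMILES: C7H9N3O2.
DoU = (2C + 2 + N − H − X)/2 = (2·7 + 2 + 3 − 9 − 0)/2 = 10/2 = 5.
(Structurally: 1 ring(s) + 4 π bond(s) = 5.)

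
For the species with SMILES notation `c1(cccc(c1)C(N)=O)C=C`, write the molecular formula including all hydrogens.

Heavy atoms from the SMILES: 9 C, 1 N, 1 O.
Implicit hydrogens by atom environment:
  4 × C (aromatic): 1 H each → 4
  2 × C (aromatic): no H
  1 × C: 2 H
  1 × C: 1 H
  1 × C: no H
  1 × N: 2 H
  1 × O: no H
  Total hydrogens = 9.
Molecular formula: C9H9NO

C9H9NO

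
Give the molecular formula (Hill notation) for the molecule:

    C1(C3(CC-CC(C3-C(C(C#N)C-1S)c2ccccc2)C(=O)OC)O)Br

C19H22BrNO3S

Heavy atoms from the SMILES: 1 Br, 19 C, 1 N, 3 O, 1 S.
Implicit hydrogens by atom environment:
  6 × C: 1 H each → 6
  5 × C (aromatic): 1 H each → 5
  3 × C: 2 H each → 6
  3 × C: no H
  2 × O: no H
  1 × Br: no H
  1 × C: 3 H
  1 × C (aromatic): no H
  1 × N: no H
  1 × O: 1 H
  1 × S: 1 H
  Total hydrogens = 22.
Molecular formula: C19H22BrNO3S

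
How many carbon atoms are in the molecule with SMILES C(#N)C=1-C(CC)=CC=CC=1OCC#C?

12

The symbol for carbon appears 12 times in the SMILES.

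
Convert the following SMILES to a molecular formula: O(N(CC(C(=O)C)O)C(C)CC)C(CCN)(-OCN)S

C12H27N3O4S

Heavy atoms from the SMILES: 12 C, 3 N, 4 O, 1 S.
Implicit hydrogens by atom environment:
  5 × C: 2 H each → 10
  3 × C: 3 H each → 9
  3 × O: no H
  2 × C: 1 H each → 2
  2 × C: no H
  2 × N: 2 H each → 4
  1 × N: no H
  1 × O: 1 H
  1 × S: 1 H
  Total hydrogens = 27.
Molecular formula: C12H27N3O4S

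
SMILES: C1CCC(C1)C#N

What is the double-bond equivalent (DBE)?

Molecular formula from the SMILES: C6H9N.
DoU = (2C + 2 + N − H − X)/2 = (2·6 + 2 + 1 − 9 − 0)/2 = 6/2 = 3.
(Structurally: 1 ring(s) + 2 π bond(s) = 3.)

3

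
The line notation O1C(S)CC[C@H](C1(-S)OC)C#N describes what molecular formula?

C7H11NO2S2

Heavy atoms from the SMILES: 7 C, 1 N, 2 O, 2 S.
Implicit hydrogens by atom environment:
  2 × C: 2 H each → 4
  2 × C: 1 H each → 2
  2 × C: no H
  2 × O: no H
  2 × S: 1 H each → 2
  1 × C: 3 H
  1 × N: no H
  Total hydrogens = 11.
Molecular formula: C7H11NO2S2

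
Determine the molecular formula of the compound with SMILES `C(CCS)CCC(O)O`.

Heavy atoms from the SMILES: 6 C, 2 O, 1 S.
Implicit hydrogens by atom environment:
  5 × C: 2 H each → 10
  2 × O: 1 H each → 2
  1 × C: 1 H
  1 × S: 1 H
  Total hydrogens = 14.
Molecular formula: C6H14O2S

C6H14O2S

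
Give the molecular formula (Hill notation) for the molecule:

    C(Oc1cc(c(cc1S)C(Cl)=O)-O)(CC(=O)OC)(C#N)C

C13H12ClNO5S

Heavy atoms from the SMILES: 13 C, 1 Cl, 1 N, 5 O, 1 S.
Implicit hydrogens by atom environment:
  4 × C (aromatic): no H
  4 × C: no H
  4 × O: no H
  2 × C: 3 H each → 6
  2 × C (aromatic): 1 H each → 2
  1 × C: 2 H
  1 × Cl: no H
  1 × N: no H
  1 × O: 1 H
  1 × S: 1 H
  Total hydrogens = 12.
Molecular formula: C13H12ClNO5S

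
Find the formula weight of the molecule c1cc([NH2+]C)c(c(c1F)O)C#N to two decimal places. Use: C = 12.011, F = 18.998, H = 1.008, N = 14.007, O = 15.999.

167.16

Molecular formula: C8H8FN2O+.
M = 8×12.011 + 1×18.998 + 8×1.008 + 2×14.007 + 1×15.999 = 167.16 g/mol.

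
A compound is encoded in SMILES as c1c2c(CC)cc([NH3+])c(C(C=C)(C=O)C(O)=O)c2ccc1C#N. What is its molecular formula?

Heavy atoms from the SMILES: 18 C, 2 N, 3 O.
Implicit hydrogens by atom environment:
  6 × C (aromatic): no H
  4 × C (aromatic): 1 H each → 4
  3 × C: no H
  2 × C: 2 H each → 4
  2 × C: 1 H each → 2
  2 × O: no H
  1 × C: 3 H
  1 × N (charge +1): 3 H
  1 × N: no H
  1 × O: 1 H
  Total hydrogens = 17.
Net charge +1.
Molecular formula: C18H17N2O3+

C18H17N2O3+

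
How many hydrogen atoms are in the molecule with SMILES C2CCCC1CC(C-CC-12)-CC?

Hydrogens are implicit in SMILES; fill each atom to its normal valence:
  8 × C: 2 H each → 16
  3 × C: 1 H each → 3
  1 × C: 3 H
  Total hydrogens = 22.

22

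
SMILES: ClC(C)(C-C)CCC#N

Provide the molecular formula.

C7H12ClN

Heavy atoms from the SMILES: 7 C, 1 Cl, 1 N.
Implicit hydrogens by atom environment:
  3 × C: 2 H each → 6
  2 × C: 3 H each → 6
  2 × C: no H
  1 × Cl: no H
  1 × N: no H
  Total hydrogens = 12.
Molecular formula: C7H12ClN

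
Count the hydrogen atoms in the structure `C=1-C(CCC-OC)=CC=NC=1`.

13

Hydrogens are implicit in SMILES; fill each atom to its normal valence:
  4 × C (aromatic): 1 H each → 4
  3 × C: 2 H each → 6
  1 × C: 3 H
  1 × C (aromatic): no H
  1 × N (aromatic): no H
  1 × O: no H
  Total hydrogens = 13.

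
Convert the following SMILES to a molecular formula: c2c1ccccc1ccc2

C10H8

Heavy atoms from the SMILES: 10 C.
Implicit hydrogens by atom environment:
  8 × C (aromatic): 1 H each → 8
  2 × C (aromatic): no H
  Total hydrogens = 8.
Molecular formula: C10H8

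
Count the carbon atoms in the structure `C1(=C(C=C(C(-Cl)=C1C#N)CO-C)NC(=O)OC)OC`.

12

The symbol for carbon appears 12 times in the SMILES. (Cl is a single chlorine, not C + l.)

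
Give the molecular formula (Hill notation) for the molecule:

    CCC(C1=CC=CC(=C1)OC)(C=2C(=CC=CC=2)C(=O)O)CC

Heavy atoms from the SMILES: 19 C, 3 O.
Implicit hydrogens by atom environment:
  8 × C (aromatic): 1 H each → 8
  4 × C (aromatic): no H
  3 × C: 3 H each → 9
  2 × C: 2 H each → 4
  2 × C: no H
  2 × O: no H
  1 × O: 1 H
  Total hydrogens = 22.
Molecular formula: C19H22O3

C19H22O3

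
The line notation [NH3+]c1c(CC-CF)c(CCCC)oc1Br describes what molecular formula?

C11H18BrFNO+

Heavy atoms from the SMILES: 1 Br, 11 C, 1 F, 1 N, 1 O.
Implicit hydrogens by atom environment:
  6 × C: 2 H each → 12
  4 × C (aromatic): no H
  1 × Br: no H
  1 × C: 3 H
  1 × F: no H
  1 × N (charge +1): 3 H
  1 × O (aromatic): no H
  Total hydrogens = 18.
Net charge +1.
Molecular formula: C11H18BrFNO+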